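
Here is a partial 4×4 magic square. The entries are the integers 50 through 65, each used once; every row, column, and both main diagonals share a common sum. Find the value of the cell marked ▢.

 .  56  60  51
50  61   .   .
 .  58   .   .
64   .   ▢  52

59

The entries are 50 through 65, which sum to 920, so each line sums to 920/4 = 230.
Row 1: 56 + 60 + 51 + ? = 230, so (1,1) = 63.
From column 1, 230 − (63 + 50 + 64) gives (3,1) = 53.
From column 2, 230 − (56 + 61 + 58) gives (4,2) = 55.
Main diagonal must total 230; the given cells sum to 176, so (3,3) = 54.
From anti-diagonal, 230 − (51 + 58 + 64) gives (2,3) = 57.
Row 2 must total 230; the given cells sum to 168, so (2,4) = 62.
The remaining cell in row 3 is (3,4) = 230 − 165 = 65.
The remaining cell in row 4 is (4,3) = 230 − 171 = 59.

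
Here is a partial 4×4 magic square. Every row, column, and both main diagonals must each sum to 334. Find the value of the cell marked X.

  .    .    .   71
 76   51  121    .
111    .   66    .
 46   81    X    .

Row 2 must total 334; the given cells sum to 248, so (2,4) = 86.
Column 1: 76 + 111 + 46 + ? = 334, so (1,1) = 101.
Main diagonal: 101 + 51 + 66 + ? = 334, so (4,4) = 116.
Using anti-diagonal: 71 + 121 + 46 + ? → (3,2) = 334 − 238 = 96.
Row 3: 111 + 96 + 66 + ? = 334, so (3,4) = 61.
The remaining cell in row 4 is (4,3) = 334 − 243 = 91.

91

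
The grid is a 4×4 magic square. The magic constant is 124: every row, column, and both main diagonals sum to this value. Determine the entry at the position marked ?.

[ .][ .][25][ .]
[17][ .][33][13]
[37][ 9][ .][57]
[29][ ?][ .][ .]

Row 2: 17 + 33 + 13 + ? = 124, so (2,2) = 61.
Row 3 must total 124; the given cells sum to 103, so (3,3) = 21.
From column 1, 124 − (17 + 37 + 29) gives (1,1) = 41.
Column 3: 25 + 33 + 21 + ? = 124, so (4,3) = 45.
From main diagonal, 124 − (41 + 61 + 21) gives (4,4) = 1.
The remaining cell in anti-diagonal is (1,4) = 124 − 71 = 53.
Using row 1: 41 + 25 + 53 + ? → (1,2) = 124 − 119 = 5.
The remaining cell in row 4 is (4,2) = 124 − 75 = 49.

49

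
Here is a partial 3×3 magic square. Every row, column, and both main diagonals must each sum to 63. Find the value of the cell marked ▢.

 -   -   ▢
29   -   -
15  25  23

27

Column 1 needs 63; the known cells sum to 44, so (1,1) = 19.
From main diagonal, 63 − (19 + 23) gives (2,2) = 21.
Anti-diagonal: 21 + 15 + ? = 63, so (1,3) = 27.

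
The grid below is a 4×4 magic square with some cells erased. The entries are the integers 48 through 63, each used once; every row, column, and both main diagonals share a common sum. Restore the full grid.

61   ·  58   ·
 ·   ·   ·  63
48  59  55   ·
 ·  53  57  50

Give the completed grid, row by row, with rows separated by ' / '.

The entries are 48 through 63, which sum to 888, so each line sums to 888/4 = 222.
Row 3 must total 222; the given cells sum to 162, so (3,4) = 60.
Row 4 needs 222; the known cells sum to 160, so (4,1) = 62.
From column 1, 222 − (61 + 48 + 62) gives (2,1) = 51.
Column 3 must total 222; the given cells sum to 170, so (2,3) = 52.
Column 4: 63 + 60 + 50 + ? = 222, so (1,4) = 49.
Using main diagonal: 61 + 55 + 50 + ? → (2,2) = 222 − 166 = 56.
The remaining cell in row 1 is (1,2) = 222 − 168 = 54.

61 54 58 49 / 51 56 52 63 / 48 59 55 60 / 62 53 57 50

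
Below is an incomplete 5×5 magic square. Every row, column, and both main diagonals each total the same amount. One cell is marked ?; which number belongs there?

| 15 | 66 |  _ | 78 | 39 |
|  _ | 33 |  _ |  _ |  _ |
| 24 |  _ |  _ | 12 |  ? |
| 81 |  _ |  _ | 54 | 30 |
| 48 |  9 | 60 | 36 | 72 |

63

Row 5 is complete and sums to 225; that is the magic constant.
From row 1, 225 − (15 + 66 + 78 + 39) gives (1,3) = 27.
Column 1 needs 225; the known cells sum to 168, so (2,1) = 57.
From column 4, 225 − (78 + 12 + 54 + 36) gives (2,4) = 45.
Main diagonal needs 225; the known cells sum to 174, so (3,3) = 51.
From anti-diagonal, 225 − (39 + 45 + 51 + 48) gives (4,2) = 42.
Row 4 must total 225; the given cells sum to 207, so (4,3) = 18.
Using column 2: 66 + 33 + 42 + 9 + ? → (3,2) = 225 − 150 = 75.
Column 3 needs 225; the known cells sum to 156, so (2,3) = 69.
Row 2 must total 225; the given cells sum to 204, so (2,5) = 21.
Using row 3: 24 + 75 + 51 + 12 + ? → (3,5) = 225 − 162 = 63.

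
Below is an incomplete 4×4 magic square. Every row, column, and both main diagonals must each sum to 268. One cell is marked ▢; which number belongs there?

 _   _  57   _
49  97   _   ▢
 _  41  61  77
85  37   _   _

53

Using row 3: 41 + 61 + 77 + ? → (3,1) = 268 − 179 = 89.
From column 1, 268 − (49 + 89 + 85) gives (1,1) = 45.
The remaining cell in column 2 is (1,2) = 268 − 175 = 93.
Main diagonal needs 268; the known cells sum to 203, so (4,4) = 65.
Row 1 needs 268; the known cells sum to 195, so (1,4) = 73.
The remaining cell in row 4 is (4,3) = 268 − 187 = 81.
The remaining cell in column 3 is (2,3) = 268 − 199 = 69.
Column 4 must total 268; the given cells sum to 215, so (2,4) = 53.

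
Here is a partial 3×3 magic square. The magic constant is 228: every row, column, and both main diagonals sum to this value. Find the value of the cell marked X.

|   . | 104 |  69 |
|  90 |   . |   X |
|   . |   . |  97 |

62

The remaining cell in row 1 is (1,1) = 228 − 173 = 55.
Column 1 must total 228; the given cells sum to 145, so (3,1) = 83.
Column 3 needs 228; the known cells sum to 166, so (2,3) = 62.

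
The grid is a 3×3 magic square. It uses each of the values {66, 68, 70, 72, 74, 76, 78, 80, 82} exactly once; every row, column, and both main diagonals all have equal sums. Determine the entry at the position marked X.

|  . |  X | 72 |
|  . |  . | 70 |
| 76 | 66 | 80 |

The 9 entries sum to 666, so each line sums to 666/3 = 222.
Using anti-diagonal: 72 + 76 + ? → (2,2) = 222 − 148 = 74.
Using row 2: 74 + 70 + ? → (2,1) = 222 − 144 = 78.
Column 1: 78 + 76 + ? = 222, so (1,1) = 68.
Column 2 needs 222; the known cells sum to 140, so (1,2) = 82.

82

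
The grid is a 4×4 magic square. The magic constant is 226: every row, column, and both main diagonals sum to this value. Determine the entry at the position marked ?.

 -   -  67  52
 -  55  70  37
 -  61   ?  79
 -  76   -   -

40

Row 2: 55 + 70 + 37 + ? = 226, so (2,1) = 64.
Column 2 must total 226; the given cells sum to 192, so (1,2) = 34.
Using column 4: 52 + 37 + 79 + ? → (4,4) = 226 − 168 = 58.
Using anti-diagonal: 52 + 70 + 61 + ? → (4,1) = 226 − 183 = 43.
From row 1, 226 − (34 + 67 + 52) gives (1,1) = 73.
The remaining cell in row 4 is (4,3) = 226 − 177 = 49.
Column 1: 73 + 64 + 43 + ? = 226, so (3,1) = 46.
Column 3 must total 226; the given cells sum to 186, so (3,3) = 40.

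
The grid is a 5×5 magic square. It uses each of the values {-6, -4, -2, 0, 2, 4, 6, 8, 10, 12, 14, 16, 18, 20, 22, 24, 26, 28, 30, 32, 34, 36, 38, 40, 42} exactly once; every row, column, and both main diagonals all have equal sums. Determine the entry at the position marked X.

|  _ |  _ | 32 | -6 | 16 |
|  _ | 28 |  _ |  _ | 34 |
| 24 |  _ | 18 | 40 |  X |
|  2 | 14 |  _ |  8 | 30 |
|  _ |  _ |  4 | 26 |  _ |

The 25 entries sum to 450, so each line sums to 450/5 = 90.
Row 4 needs 90; the known cells sum to 54, so (4,3) = 36.
Using column 3: 32 + 18 + 36 + 4 + ? → (2,3) = 90 − 90 = 0.
Column 4 needs 90; the known cells sum to 68, so (2,4) = 22.
The remaining cell in anti-diagonal is (5,1) = 90 − 70 = 20.
Row 2 needs 90; the known cells sum to 84, so (2,1) = 6.
Column 1 must total 90; the given cells sum to 52, so (1,1) = 38.
Using main diagonal: 38 + 28 + 18 + 8 + ? → (5,5) = 90 − 92 = -2.
From row 1, 90 − (38 + 32 + (-6) + 16) gives (1,2) = 10.
Using row 5: 20 + 4 + 26 + (-2) + ? → (5,2) = 90 − 48 = 42.
Column 2: 10 + 28 + 14 + 42 + ? = 90, so (3,2) = -4.
Using column 5: 16 + 34 + 30 + (-2) + ? → (3,5) = 90 − 78 = 12.

12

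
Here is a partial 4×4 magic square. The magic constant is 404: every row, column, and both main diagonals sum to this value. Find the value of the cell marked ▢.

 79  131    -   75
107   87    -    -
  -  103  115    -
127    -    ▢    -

From row 1, 404 − (79 + 131 + 75) gives (1,3) = 119.
From column 1, 404 − (79 + 107 + 127) gives (3,1) = 91.
Column 2: 131 + 87 + 103 + ? = 404, so (4,2) = 83.
Main diagonal must total 404; the given cells sum to 281, so (4,4) = 123.
Using anti-diagonal: 75 + 103 + 127 + ? → (2,3) = 404 − 305 = 99.
Row 2 needs 404; the known cells sum to 293, so (2,4) = 111.
From row 3, 404 − (91 + 103 + 115) gives (3,4) = 95.
Row 4 must total 404; the given cells sum to 333, so (4,3) = 71.

71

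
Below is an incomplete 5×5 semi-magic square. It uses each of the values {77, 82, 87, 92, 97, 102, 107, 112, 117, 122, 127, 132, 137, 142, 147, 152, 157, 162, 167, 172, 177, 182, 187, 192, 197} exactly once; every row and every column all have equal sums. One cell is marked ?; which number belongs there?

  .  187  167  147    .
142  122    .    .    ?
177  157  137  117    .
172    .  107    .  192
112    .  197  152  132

162

The 25 entries sum to 3425, so each line sums to 3425/5 = 685.
Row 3 must total 685; the given cells sum to 588, so (3,5) = 97.
Using row 5: 112 + 197 + 152 + 132 + ? → (5,2) = 685 − 593 = 92.
Column 1 needs 685; the known cells sum to 603, so (1,1) = 82.
The remaining cell in column 2 is (4,2) = 685 − 558 = 127.
Column 3: 167 + 137 + 107 + 197 + ? = 685, so (2,3) = 77.
Row 1 must total 685; the given cells sum to 583, so (1,5) = 102.
The remaining cell in row 4 is (4,4) = 685 − 598 = 87.
The remaining cell in column 4 is (2,4) = 685 − 503 = 182.
Column 5 needs 685; the known cells sum to 523, so (2,5) = 162.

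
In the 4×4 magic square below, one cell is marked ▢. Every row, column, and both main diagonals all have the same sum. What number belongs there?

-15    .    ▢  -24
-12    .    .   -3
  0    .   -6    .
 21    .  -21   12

15

Column 1 is complete and sums to -6; that is the magic constant.
Row 4: 21 + (-21) + 12 + ? = -6, so (4,2) = -18.
From column 4, -6 − (-24 + (-3) + 12) gives (3,4) = 9.
The remaining cell in main diagonal is (2,2) = -6 − (-9) = 3.
From row 2, -6 − (-12 + 3 + (-3)) gives (2,3) = 6.
Using row 3: 0 + (-6) + 9 + ? → (3,2) = -6 − 3 = -9.
Column 2: 3 + (-9) + (-18) + ? = -6, so (1,2) = 18.
Column 3: 6 + (-6) + (-21) + ? = -6, so (1,3) = 15.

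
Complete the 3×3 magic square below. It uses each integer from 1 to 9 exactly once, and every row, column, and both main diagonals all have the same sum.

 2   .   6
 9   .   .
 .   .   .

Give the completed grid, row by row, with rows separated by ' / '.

2 7 6 / 9 5 1 / 4 3 8

The entries are 1 through 9, which sum to 45, so each line sums to 45/3 = 15.
Row 1 needs 15; the known cells sum to 8, so (1,2) = 7.
Column 1 must total 15; the given cells sum to 11, so (3,1) = 4.
From anti-diagonal, 15 − (6 + 4) gives (2,2) = 5.
The remaining cell in row 2 is (2,3) = 15 − 14 = 1.
From column 2, 15 − (7 + 5) gives (3,2) = 3.
Column 3 needs 15; the known cells sum to 7, so (3,3) = 8.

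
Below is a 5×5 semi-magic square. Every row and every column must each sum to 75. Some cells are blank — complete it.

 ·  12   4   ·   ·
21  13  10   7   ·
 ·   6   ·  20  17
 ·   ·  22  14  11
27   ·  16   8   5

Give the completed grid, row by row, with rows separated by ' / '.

Row 2 needs 75; the known cells sum to 51, so (2,5) = 24.
Row 5 must total 75; the given cells sum to 56, so (5,2) = 19.
Column 2 must total 75; the given cells sum to 50, so (4,2) = 25.
The remaining cell in column 3 is (3,3) = 75 − 52 = 23.
Column 4 needs 75; the known cells sum to 49, so (1,4) = 26.
The remaining cell in column 5 is (1,5) = 75 − 57 = 18.
Row 1 must total 75; the given cells sum to 60, so (1,1) = 15.
Row 3: 6 + 23 + 20 + 17 + ? = 75, so (3,1) = 9.
From row 4, 75 − (25 + 22 + 14 + 11) gives (4,1) = 3.

15 12 4 26 18 / 21 13 10 7 24 / 9 6 23 20 17 / 3 25 22 14 11 / 27 19 16 8 5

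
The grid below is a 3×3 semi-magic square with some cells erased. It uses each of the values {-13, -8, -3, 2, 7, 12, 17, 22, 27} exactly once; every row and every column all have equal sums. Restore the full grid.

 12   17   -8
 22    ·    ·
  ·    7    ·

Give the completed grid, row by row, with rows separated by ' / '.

The 9 entries sum to 63, so each line sums to 63/3 = 21.
Column 1 must total 21; the given cells sum to 34, so (3,1) = -13.
The remaining cell in column 2 is (2,2) = 21 − 24 = -3.
Using row 2: 22 + (-3) + ? → (2,3) = 21 − 19 = 2.
Using row 3: -13 + 7 + ? → (3,3) = 21 − (-6) = 27.

12 17 -8 / 22 -3 2 / -13 7 27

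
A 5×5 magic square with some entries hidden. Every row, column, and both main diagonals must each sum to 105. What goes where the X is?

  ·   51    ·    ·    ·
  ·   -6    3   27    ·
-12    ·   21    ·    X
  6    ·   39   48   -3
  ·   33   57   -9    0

54

Row 4 must total 105; the given cells sum to 90, so (4,2) = 15.
From row 5, 105 − (33 + 57 + (-9) + 0) gives (5,1) = 24.
Using column 2: 51 + (-6) + 15 + 33 + ? → (3,2) = 105 − 93 = 12.
Column 3 needs 105; the known cells sum to 120, so (1,3) = -15.
Main diagonal: -6 + 21 + 48 + 0 + ? = 105, so (1,1) = 42.
The remaining cell in anti-diagonal is (1,5) = 105 − 87 = 18.
Row 1 must total 105; the given cells sum to 96, so (1,4) = 9.
Column 1 needs 105; the known cells sum to 60, so (2,1) = 45.
Column 4 needs 105; the known cells sum to 75, so (3,4) = 30.
From row 2, 105 − (45 + (-6) + 3 + 27) gives (2,5) = 36.
Row 3 must total 105; the given cells sum to 51, so (3,5) = 54.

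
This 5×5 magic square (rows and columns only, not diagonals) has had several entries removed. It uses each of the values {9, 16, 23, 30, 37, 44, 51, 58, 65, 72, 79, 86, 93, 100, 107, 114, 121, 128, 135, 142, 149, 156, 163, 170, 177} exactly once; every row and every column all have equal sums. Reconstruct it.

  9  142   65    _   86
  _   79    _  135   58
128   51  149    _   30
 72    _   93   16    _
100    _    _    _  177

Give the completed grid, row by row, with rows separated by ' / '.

The 25 entries sum to 2325, so each line sums to 2325/5 = 465.
Using row 1: 9 + 142 + 65 + 86 + ? → (1,4) = 465 − 302 = 163.
Row 3 needs 465; the known cells sum to 358, so (3,4) = 107.
Column 1 must total 465; the given cells sum to 309, so (2,1) = 156.
Column 4 needs 465; the known cells sum to 421, so (5,4) = 44.
Column 5 must total 465; the given cells sum to 351, so (4,5) = 114.
Row 2 needs 465; the known cells sum to 428, so (2,3) = 37.
Using row 4: 72 + 93 + 16 + 114 + ? → (4,2) = 465 − 295 = 170.
Column 2 must total 465; the given cells sum to 442, so (5,2) = 23.
Column 3: 65 + 37 + 149 + 93 + ? = 465, so (5,3) = 121.

9 142 65 163 86 / 156 79 37 135 58 / 128 51 149 107 30 / 72 170 93 16 114 / 100 23 121 44 177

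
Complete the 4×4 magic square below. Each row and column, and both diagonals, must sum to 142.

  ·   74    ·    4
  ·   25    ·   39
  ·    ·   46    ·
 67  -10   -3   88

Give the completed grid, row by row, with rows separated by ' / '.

-17 74 81 4 / 60 25 18 39 / 32 53 46 11 / 67 -10 -3 88

Column 2 must total 142; the given cells sum to 89, so (3,2) = 53.
Column 4 must total 142; the given cells sum to 131, so (3,4) = 11.
Main diagonal: 25 + 46 + 88 + ? = 142, so (1,1) = -17.
The remaining cell in anti-diagonal is (2,3) = 142 − 124 = 18.
Row 1 needs 142; the known cells sum to 61, so (1,3) = 81.
Using row 2: 25 + 18 + 39 + ? → (2,1) = 142 − 82 = 60.
The remaining cell in row 3 is (3,1) = 142 − 110 = 32.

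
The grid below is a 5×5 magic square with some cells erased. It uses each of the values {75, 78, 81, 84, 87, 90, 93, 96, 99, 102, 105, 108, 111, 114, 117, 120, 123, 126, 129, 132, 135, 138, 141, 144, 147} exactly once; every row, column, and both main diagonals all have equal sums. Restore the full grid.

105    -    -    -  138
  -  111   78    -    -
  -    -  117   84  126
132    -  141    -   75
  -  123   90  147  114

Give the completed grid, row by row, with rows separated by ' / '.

The 25 entries sum to 2775, so each line sums to 2775/5 = 555.
Row 5 must total 555; the given cells sum to 474, so (5,1) = 81.
The remaining cell in column 3 is (1,3) = 555 − 426 = 129.
From column 5, 555 − (138 + 126 + 75 + 114) gives (2,5) = 102.
Using main diagonal: 105 + 111 + 117 + 114 + ? → (4,4) = 555 − 447 = 108.
Row 4 needs 555; the known cells sum to 456, so (4,2) = 99.
The remaining cell in anti-diagonal is (2,4) = 555 − 435 = 120.
The remaining cell in row 2 is (2,1) = 555 − 411 = 144.
From column 1, 555 − (105 + 144 + 132 + 81) gives (3,1) = 93.
Column 4 must total 555; the given cells sum to 459, so (1,4) = 96.
Row 1 needs 555; the known cells sum to 468, so (1,2) = 87.
Using row 3: 93 + 117 + 84 + 126 + ? → (3,2) = 555 − 420 = 135.

105 87 129 96 138 / 144 111 78 120 102 / 93 135 117 84 126 / 132 99 141 108 75 / 81 123 90 147 114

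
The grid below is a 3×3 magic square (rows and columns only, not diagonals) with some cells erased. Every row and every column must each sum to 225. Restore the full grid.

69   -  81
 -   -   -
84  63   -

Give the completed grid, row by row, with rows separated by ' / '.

69 75 81 / 72 87 66 / 84 63 78

From row 1, 225 − (69 + 81) gives (1,2) = 75.
From row 3, 225 − (84 + 63) gives (3,3) = 78.
Column 1 needs 225; the known cells sum to 153, so (2,1) = 72.
Column 2 must total 225; the given cells sum to 138, so (2,2) = 87.
Using column 3: 81 + 78 + ? → (2,3) = 225 − 159 = 66.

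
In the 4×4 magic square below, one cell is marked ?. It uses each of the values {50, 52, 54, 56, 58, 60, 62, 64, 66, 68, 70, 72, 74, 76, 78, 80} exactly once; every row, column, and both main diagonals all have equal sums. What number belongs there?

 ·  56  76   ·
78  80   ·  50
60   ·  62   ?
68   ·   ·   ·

The 16 entries sum to 1040, so each line sums to 1040/4 = 260.
Using row 2: 78 + 80 + 50 + ? → (2,3) = 260 − 208 = 52.
Using column 1: 78 + 60 + 68 + ? → (1,1) = 260 − 206 = 54.
From column 3, 260 − (76 + 52 + 62) gives (4,3) = 70.
Main diagonal needs 260; the known cells sum to 196, so (4,4) = 64.
Row 1 must total 260; the given cells sum to 186, so (1,4) = 74.
Using row 4: 68 + 70 + 64 + ? → (4,2) = 260 − 202 = 58.
The remaining cell in column 2 is (3,2) = 260 − 194 = 66.
Column 4 must total 260; the given cells sum to 188, so (3,4) = 72.

72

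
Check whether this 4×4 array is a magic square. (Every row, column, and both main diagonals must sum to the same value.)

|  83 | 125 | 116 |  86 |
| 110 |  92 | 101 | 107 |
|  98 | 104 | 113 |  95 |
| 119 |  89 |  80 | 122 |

Yes

Row 1: 83 + 125 + 116 + 86 = 410.
Row 2: 110 + 92 + 101 + 107 = 410.
Row 3: 98 + 104 + 113 + 95 = 410.
Row 4: 119 + 89 + 80 + 122 = 410.
Column 1: 83 + 110 + 98 + 119 = 410.
Column 2: 125 + 92 + 104 + 89 = 410.
Column 3: 116 + 101 + 113 + 80 = 410.
Column 4: 86 + 107 + 95 + 122 = 410.
Main diagonal: 83 + 92 + 113 + 122 = 410.
Anti-diagonal: 86 + 101 + 104 + 119 = 410.
All lines sum to 410.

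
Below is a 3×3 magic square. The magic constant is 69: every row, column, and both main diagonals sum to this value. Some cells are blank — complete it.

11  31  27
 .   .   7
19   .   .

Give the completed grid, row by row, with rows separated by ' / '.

Column 1: 11 + 19 + ? = 69, so (2,1) = 39.
From column 3, 69 − (27 + 7) gives (3,3) = 35.
Main diagonal: 11 + 35 + ? = 69, so (2,2) = 23.
The remaining cell in row 3 is (3,2) = 69 − 54 = 15.

11 31 27 / 39 23 7 / 19 15 35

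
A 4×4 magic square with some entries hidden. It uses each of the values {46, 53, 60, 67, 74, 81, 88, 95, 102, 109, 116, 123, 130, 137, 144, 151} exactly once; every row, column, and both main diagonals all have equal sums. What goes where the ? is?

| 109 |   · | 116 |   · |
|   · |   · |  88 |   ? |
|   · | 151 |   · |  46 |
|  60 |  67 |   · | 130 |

The 16 entries sum to 1576, so each line sums to 1576/4 = 394.
Using row 4: 60 + 67 + 130 + ? → (4,3) = 394 − 257 = 137.
Column 3 must total 394; the given cells sum to 341, so (3,3) = 53.
Using main diagonal: 109 + 53 + 130 + ? → (2,2) = 394 − 292 = 102.
The remaining cell in anti-diagonal is (1,4) = 394 − 299 = 95.
The remaining cell in row 1 is (1,2) = 394 − 320 = 74.
The remaining cell in row 3 is (3,1) = 394 − 250 = 144.
Column 1 needs 394; the known cells sum to 313, so (2,1) = 81.
From column 4, 394 − (95 + 46 + 130) gives (2,4) = 123.

123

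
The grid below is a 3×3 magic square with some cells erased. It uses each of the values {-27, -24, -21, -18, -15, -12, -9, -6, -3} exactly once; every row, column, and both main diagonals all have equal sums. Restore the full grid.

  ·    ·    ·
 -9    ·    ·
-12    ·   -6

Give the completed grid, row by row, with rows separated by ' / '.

The 9 entries sum to -135, so each line sums to -135/3 = -45.
Row 3 must total -45; the given cells sum to -18, so (3,2) = -27.
Column 1 needs -45; the known cells sum to -21, so (1,1) = -24.
Main diagonal needs -45; the known cells sum to -30, so (2,2) = -15.
Anti-diagonal: -15 + (-12) + ? = -45, so (1,3) = -18.
Row 1: -24 + (-18) + ? = -45, so (1,2) = -3.
Row 2 must total -45; the given cells sum to -24, so (2,3) = -21.

-24 -3 -18 / -9 -15 -21 / -12 -27 -6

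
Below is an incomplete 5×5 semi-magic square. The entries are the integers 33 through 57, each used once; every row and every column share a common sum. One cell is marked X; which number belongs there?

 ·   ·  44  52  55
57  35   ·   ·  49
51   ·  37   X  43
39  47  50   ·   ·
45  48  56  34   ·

40

The entries are 33 through 57, which sum to 1125, so each line sums to 1125/5 = 225.
The remaining cell in row 5 is (5,5) = 225 − 183 = 42.
The remaining cell in column 1 is (1,1) = 225 − 192 = 33.
From column 3, 225 − (44 + 37 + 50 + 56) gives (2,3) = 38.
Using column 5: 55 + 49 + 43 + 42 + ? → (4,5) = 225 − 189 = 36.
Row 1 needs 225; the known cells sum to 184, so (1,2) = 41.
The remaining cell in row 2 is (2,4) = 225 − 179 = 46.
From row 4, 225 − (39 + 47 + 50 + 36) gives (4,4) = 53.
From column 2, 225 − (41 + 35 + 47 + 48) gives (3,2) = 54.
Column 4: 52 + 46 + 53 + 34 + ? = 225, so (3,4) = 40.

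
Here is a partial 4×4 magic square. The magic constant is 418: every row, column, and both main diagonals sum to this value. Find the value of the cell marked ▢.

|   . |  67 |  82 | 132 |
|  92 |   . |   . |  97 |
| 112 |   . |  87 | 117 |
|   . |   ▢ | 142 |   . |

Using row 1: 67 + 82 + 132 + ? → (1,1) = 418 − 281 = 137.
Row 3 needs 418; the known cells sum to 316, so (3,2) = 102.
Using column 1: 137 + 92 + 112 + ? → (4,1) = 418 − 341 = 77.
Column 3 needs 418; the known cells sum to 311, so (2,3) = 107.
From column 4, 418 − (132 + 97 + 117) gives (4,4) = 72.
Using main diagonal: 137 + 87 + 72 + ? → (2,2) = 418 − 296 = 122.
Using row 4: 77 + 142 + 72 + ? → (4,2) = 418 − 291 = 127.

127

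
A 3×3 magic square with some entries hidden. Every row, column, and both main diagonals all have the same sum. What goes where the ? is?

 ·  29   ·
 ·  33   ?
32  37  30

35

Column 2 is complete and sums to 99; that is the magic constant.
The remaining cell in main diagonal is (1,1) = 99 − 63 = 36.
Anti-diagonal needs 99; the known cells sum to 65, so (1,3) = 34.
The remaining cell in column 1 is (2,1) = 99 − 68 = 31.
Using column 3: 34 + 30 + ? → (2,3) = 99 − 64 = 35.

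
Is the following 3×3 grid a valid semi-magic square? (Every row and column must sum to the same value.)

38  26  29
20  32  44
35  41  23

No — row 1 sums to 93 but column 3 sums to 96.

Row 1: 38 + 26 + 29 = 93.
Row 2: 20 + 32 + 44 = 96.
Row 3: 35 + 41 + 23 = 99.
Column 1: 38 + 20 + 35 = 93.
Column 2: 26 + 32 + 41 = 99.
Column 3: 29 + 44 + 23 = 96.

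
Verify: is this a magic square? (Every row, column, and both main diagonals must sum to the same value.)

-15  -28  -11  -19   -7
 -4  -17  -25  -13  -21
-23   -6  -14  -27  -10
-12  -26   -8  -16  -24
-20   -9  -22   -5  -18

Row 1: -15 + (-28) + (-11) + (-19) + (-7) = -80.
Row 2: -4 + (-17) + (-25) + (-13) + (-21) = -80.
Row 3: -23 + (-6) + (-14) + (-27) + (-10) = -80.
Row 4: -12 + (-26) + (-8) + (-16) + (-24) = -86.
Row 5: -20 + (-9) + (-22) + (-5) + (-18) = -74.
Column 1: -15 + (-4) + (-23) + (-12) + (-20) = -74.
Column 2: -28 + (-17) + (-6) + (-26) + (-9) = -86.
Column 3: -11 + (-25) + (-14) + (-8) + (-22) = -80.
Column 4: -19 + (-13) + (-27) + (-16) + (-5) = -80.
Column 5: -7 + (-21) + (-10) + (-24) + (-18) = -80.
Main diagonal: -15 + (-17) + (-14) + (-16) + (-18) = -80.
Anti-diagonal: -7 + (-13) + (-14) + (-26) + (-20) = -80.

No — row 5 sums to -74 but column 5 sums to -80.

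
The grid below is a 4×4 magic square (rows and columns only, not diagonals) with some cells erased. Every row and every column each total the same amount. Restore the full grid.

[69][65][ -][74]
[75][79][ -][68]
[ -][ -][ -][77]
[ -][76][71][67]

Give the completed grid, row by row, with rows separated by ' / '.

69 65 78 74 / 75 79 64 68 / 70 66 73 77 / 72 76 71 67

Column 4 is already complete: 74 + 68 + 77 + 67 = 286, so that is the magic constant.
Row 1: 69 + 65 + 74 + ? = 286, so (1,3) = 78.
Row 2 must total 286; the given cells sum to 222, so (2,3) = 64.
The remaining cell in row 4 is (4,1) = 286 − 214 = 72.
Column 1 must total 286; the given cells sum to 216, so (3,1) = 70.
Column 2 must total 286; the given cells sum to 220, so (3,2) = 66.
Column 3: 78 + 64 + 71 + ? = 286, so (3,3) = 73.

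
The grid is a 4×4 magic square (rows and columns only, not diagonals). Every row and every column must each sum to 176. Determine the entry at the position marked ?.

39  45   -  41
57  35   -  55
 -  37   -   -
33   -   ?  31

53

The remaining cell in row 1 is (1,3) = 176 − 125 = 51.
The remaining cell in row 2 is (2,3) = 176 − 147 = 29.
Column 1 must total 176; the given cells sum to 129, so (3,1) = 47.
From column 2, 176 − (45 + 35 + 37) gives (4,2) = 59.
Column 4 needs 176; the known cells sum to 127, so (3,4) = 49.
Row 3 needs 176; the known cells sum to 133, so (3,3) = 43.
Row 4 needs 176; the known cells sum to 123, so (4,3) = 53.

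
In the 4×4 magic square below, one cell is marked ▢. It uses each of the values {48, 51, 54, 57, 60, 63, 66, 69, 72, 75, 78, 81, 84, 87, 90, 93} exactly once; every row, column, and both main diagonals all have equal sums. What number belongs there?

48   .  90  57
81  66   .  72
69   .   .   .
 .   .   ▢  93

54

The 16 entries sum to 1128, so each line sums to 1128/4 = 282.
The remaining cell in row 1 is (1,2) = 282 − 195 = 87.
From row 2, 282 − (81 + 66 + 72) gives (2,3) = 63.
The remaining cell in column 1 is (4,1) = 282 − 198 = 84.
Using column 4: 57 + 72 + 93 + ? → (3,4) = 282 − 222 = 60.
From main diagonal, 282 − (48 + 66 + 93) gives (3,3) = 75.
The remaining cell in anti-diagonal is (3,2) = 282 − 204 = 78.
Using column 2: 87 + 66 + 78 + ? → (4,2) = 282 − 231 = 51.
The remaining cell in column 3 is (4,3) = 282 − 228 = 54.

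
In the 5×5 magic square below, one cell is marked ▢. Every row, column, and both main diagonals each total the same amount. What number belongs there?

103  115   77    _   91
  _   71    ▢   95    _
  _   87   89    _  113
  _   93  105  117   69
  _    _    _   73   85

83

Main diagonal is complete and sums to 465; that is the magic constant.
From row 1, 465 − (103 + 115 + 77 + 91) gives (1,4) = 79.
From row 4, 465 − (93 + 105 + 117 + 69) gives (4,1) = 81.
The remaining cell in column 2 is (5,2) = 465 − 366 = 99.
Column 4 must total 465; the given cells sum to 364, so (3,4) = 101.
The remaining cell in column 5 is (2,5) = 465 − 358 = 107.
The remaining cell in anti-diagonal is (5,1) = 465 − 368 = 97.
The remaining cell in row 3 is (3,1) = 465 − 390 = 75.
Row 5: 97 + 99 + 73 + 85 + ? = 465, so (5,3) = 111.
The remaining cell in column 1 is (2,1) = 465 − 356 = 109.
Column 3 needs 465; the known cells sum to 382, so (2,3) = 83.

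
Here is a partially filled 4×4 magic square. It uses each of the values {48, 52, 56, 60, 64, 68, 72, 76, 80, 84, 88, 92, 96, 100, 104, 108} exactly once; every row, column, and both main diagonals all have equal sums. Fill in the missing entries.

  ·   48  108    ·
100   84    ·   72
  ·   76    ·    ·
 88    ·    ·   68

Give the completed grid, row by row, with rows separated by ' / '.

The 16 entries sum to 1248, so each line sums to 1248/4 = 312.
The remaining cell in row 2 is (2,3) = 312 − 256 = 56.
Column 2: 48 + 84 + 76 + ? = 312, so (4,2) = 104.
From anti-diagonal, 312 − (56 + 76 + 88) gives (1,4) = 92.
Row 1 must total 312; the given cells sum to 248, so (1,1) = 64.
Row 4: 88 + 104 + 68 + ? = 312, so (4,3) = 52.
Column 1 needs 312; the known cells sum to 252, so (3,1) = 60.
Using column 3: 108 + 56 + 52 + ? → (3,3) = 312 − 216 = 96.
Column 4 must total 312; the given cells sum to 232, so (3,4) = 80.

64 48 108 92 / 100 84 56 72 / 60 76 96 80 / 88 104 52 68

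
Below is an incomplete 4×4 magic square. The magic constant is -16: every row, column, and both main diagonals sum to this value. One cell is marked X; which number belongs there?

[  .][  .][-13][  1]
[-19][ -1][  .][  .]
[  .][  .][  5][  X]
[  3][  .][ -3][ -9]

-17

Row 4 must total -16; the given cells sum to -9, so (4,2) = -7.
Column 3 must total -16; the given cells sum to -11, so (2,3) = -5.
Main diagonal must total -16; the given cells sum to -5, so (1,1) = -11.
Anti-diagonal needs -16; the known cells sum to -1, so (3,2) = -15.
Row 1 needs -16; the known cells sum to -23, so (1,2) = 7.
Row 2 needs -16; the known cells sum to -25, so (2,4) = 9.
Column 1: -11 + (-19) + 3 + ? = -16, so (3,1) = 11.
Column 4 must total -16; the given cells sum to 1, so (3,4) = -17.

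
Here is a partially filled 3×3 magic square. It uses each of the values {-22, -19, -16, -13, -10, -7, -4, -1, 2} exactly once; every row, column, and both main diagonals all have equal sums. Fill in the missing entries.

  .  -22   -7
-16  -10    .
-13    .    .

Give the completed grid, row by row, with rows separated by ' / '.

-1 -22 -7 / -16 -10 -4 / -13 2 -19

The 9 entries sum to -90, so each line sums to -90/3 = -30.
From row 1, -30 − (-22 + (-7)) gives (1,1) = -1.
Row 2 needs -30; the known cells sum to -26, so (2,3) = -4.
Column 2 needs -30; the known cells sum to -32, so (3,2) = 2.
The remaining cell in column 3 is (3,3) = -30 − (-11) = -19.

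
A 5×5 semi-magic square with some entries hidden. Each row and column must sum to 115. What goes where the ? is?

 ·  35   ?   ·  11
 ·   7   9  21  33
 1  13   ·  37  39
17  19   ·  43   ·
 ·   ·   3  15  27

Row 2 needs 115; the known cells sum to 70, so (2,1) = 45.
The remaining cell in row 3 is (3,3) = 115 − 90 = 25.
Column 2 must total 115; the given cells sum to 74, so (5,2) = 41.
The remaining cell in column 4 is (1,4) = 115 − 116 = -1.
Column 5: 11 + 33 + 39 + 27 + ? = 115, so (4,5) = 5.
Row 4: 17 + 19 + 43 + 5 + ? = 115, so (4,3) = 31.
Row 5: 41 + 3 + 15 + 27 + ? = 115, so (5,1) = 29.
Column 1: 45 + 1 + 17 + 29 + ? = 115, so (1,1) = 23.
The remaining cell in column 3 is (1,3) = 115 − 68 = 47.

47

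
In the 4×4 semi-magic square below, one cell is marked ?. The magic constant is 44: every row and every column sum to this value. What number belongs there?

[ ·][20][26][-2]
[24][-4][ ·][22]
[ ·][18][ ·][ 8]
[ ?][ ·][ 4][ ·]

14

Row 1 must total 44; the given cells sum to 44, so (1,1) = 0.
Row 2: 24 + (-4) + 22 + ? = 44, so (2,3) = 2.
The remaining cell in column 2 is (4,2) = 44 − 34 = 10.
Column 3 needs 44; the known cells sum to 32, so (3,3) = 12.
Column 4: -2 + 22 + 8 + ? = 44, so (4,4) = 16.
Using row 3: 18 + 12 + 8 + ? → (3,1) = 44 − 38 = 6.
Row 4: 10 + 4 + 16 + ? = 44, so (4,1) = 14.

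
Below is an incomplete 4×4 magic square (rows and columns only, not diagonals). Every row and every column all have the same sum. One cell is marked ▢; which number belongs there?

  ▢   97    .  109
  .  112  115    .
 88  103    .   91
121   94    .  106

118

Column 2 is complete and sums to 406; that is the magic constant.
Row 3 needs 406; the known cells sum to 282, so (3,3) = 124.
Row 4 needs 406; the known cells sum to 321, so (4,3) = 85.
Column 3 needs 406; the known cells sum to 324, so (1,3) = 82.
Using column 4: 109 + 91 + 106 + ? → (2,4) = 406 − 306 = 100.
From row 1, 406 − (97 + 82 + 109) gives (1,1) = 118.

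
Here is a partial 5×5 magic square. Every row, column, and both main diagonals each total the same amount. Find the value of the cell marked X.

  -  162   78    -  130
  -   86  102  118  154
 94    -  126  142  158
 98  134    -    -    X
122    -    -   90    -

Anti-diagonal is complete and sums to 630; that is the magic constant.
Row 2 must total 630; the given cells sum to 460, so (2,1) = 170.
The remaining cell in row 3 is (3,2) = 630 − 520 = 110.
Column 1 must total 630; the given cells sum to 484, so (1,1) = 146.
From column 2, 630 − (162 + 86 + 110 + 134) gives (5,2) = 138.
Row 1 must total 630; the given cells sum to 516, so (1,4) = 114.
Column 4 needs 630; the known cells sum to 464, so (4,4) = 166.
Main diagonal: 146 + 86 + 126 + 166 + ? = 630, so (5,5) = 106.
Row 5 needs 630; the known cells sum to 456, so (5,3) = 174.
The remaining cell in column 3 is (4,3) = 630 − 480 = 150.
Column 5: 130 + 154 + 158 + 106 + ? = 630, so (4,5) = 82.

82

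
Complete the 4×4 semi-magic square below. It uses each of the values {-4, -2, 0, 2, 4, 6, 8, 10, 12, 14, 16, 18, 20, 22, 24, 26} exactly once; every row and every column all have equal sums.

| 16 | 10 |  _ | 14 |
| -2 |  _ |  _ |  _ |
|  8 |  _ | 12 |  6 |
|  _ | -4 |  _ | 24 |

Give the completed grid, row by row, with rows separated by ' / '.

The 16 entries sum to 176, so each line sums to 176/4 = 44.
From row 1, 44 − (16 + 10 + 14) gives (1,3) = 4.
Row 3 needs 44; the known cells sum to 26, so (3,2) = 18.
Using column 1: 16 + (-2) + 8 + ? → (4,1) = 44 − 22 = 22.
The remaining cell in column 2 is (2,2) = 44 − 24 = 20.
Column 4 must total 44; the given cells sum to 44, so (2,4) = 0.
Row 2 must total 44; the given cells sum to 18, so (2,3) = 26.
Row 4: 22 + (-4) + 24 + ? = 44, so (4,3) = 2.

16 10 4 14 / -2 20 26 0 / 8 18 12 6 / 22 -4 2 24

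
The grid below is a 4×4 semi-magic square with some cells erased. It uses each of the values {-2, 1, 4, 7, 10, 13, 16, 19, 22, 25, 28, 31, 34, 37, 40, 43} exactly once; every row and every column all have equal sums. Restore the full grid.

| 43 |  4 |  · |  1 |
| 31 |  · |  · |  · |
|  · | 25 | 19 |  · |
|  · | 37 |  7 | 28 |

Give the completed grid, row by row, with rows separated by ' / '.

43 4 34 1 / 31 16 22 13 / -2 25 19 40 / 10 37 7 28

The 16 entries sum to 328, so each line sums to 328/4 = 82.
Row 1 needs 82; the known cells sum to 48, so (1,3) = 34.
Row 4 needs 82; the known cells sum to 72, so (4,1) = 10.
Column 1 needs 82; the known cells sum to 84, so (3,1) = -2.
Column 2 needs 82; the known cells sum to 66, so (2,2) = 16.
The remaining cell in column 3 is (2,3) = 82 − 60 = 22.
Using row 2: 31 + 16 + 22 + ? → (2,4) = 82 − 69 = 13.
Row 3: -2 + 25 + 19 + ? = 82, so (3,4) = 40.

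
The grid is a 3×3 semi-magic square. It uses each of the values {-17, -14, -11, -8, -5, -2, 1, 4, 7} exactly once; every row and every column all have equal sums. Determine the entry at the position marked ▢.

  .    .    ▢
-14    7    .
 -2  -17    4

The 9 entries sum to -45, so each line sums to -45/3 = -15.
Row 2 needs -15; the known cells sum to -7, so (2,3) = -8.
The remaining cell in column 1 is (1,1) = -15 − (-16) = 1.
The remaining cell in column 2 is (1,2) = -15 − (-10) = -5.
The remaining cell in column 3 is (1,3) = -15 − (-4) = -11.

-11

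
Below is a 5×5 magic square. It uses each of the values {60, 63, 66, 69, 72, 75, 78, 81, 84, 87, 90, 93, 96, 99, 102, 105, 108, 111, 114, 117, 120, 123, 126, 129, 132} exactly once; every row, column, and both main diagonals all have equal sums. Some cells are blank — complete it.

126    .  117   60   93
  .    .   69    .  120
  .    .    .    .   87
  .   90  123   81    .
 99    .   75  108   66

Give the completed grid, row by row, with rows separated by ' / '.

126 84 117 60 93 / 78 111 69 102 120 / 105 63 96 129 87 / 72 90 123 81 114 / 99 132 75 108 66

The 25 entries sum to 2400, so each line sums to 2400/5 = 480.
Row 1 needs 480; the known cells sum to 396, so (1,2) = 84.
Row 5: 99 + 75 + 108 + 66 + ? = 480, so (5,2) = 132.
Column 3: 117 + 69 + 123 + 75 + ? = 480, so (3,3) = 96.
Column 5: 93 + 120 + 87 + 66 + ? = 480, so (4,5) = 114.
Main diagonal: 126 + 96 + 81 + 66 + ? = 480, so (2,2) = 111.
Anti-diagonal: 93 + 96 + 90 + 99 + ? = 480, so (2,4) = 102.
Using row 2: 111 + 69 + 102 + 120 + ? → (2,1) = 480 − 402 = 78.
Row 4: 90 + 123 + 81 + 114 + ? = 480, so (4,1) = 72.
Column 1 must total 480; the given cells sum to 375, so (3,1) = 105.
Using column 2: 84 + 111 + 90 + 132 + ? → (3,2) = 480 − 417 = 63.
Column 4: 60 + 102 + 81 + 108 + ? = 480, so (3,4) = 129.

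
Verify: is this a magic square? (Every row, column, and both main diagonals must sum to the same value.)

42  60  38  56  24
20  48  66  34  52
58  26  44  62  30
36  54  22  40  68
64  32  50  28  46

Yes

Row 1: 42 + 60 + 38 + 56 + 24 = 220.
Row 2: 20 + 48 + 66 + 34 + 52 = 220.
Row 3: 58 + 26 + 44 + 62 + 30 = 220.
Row 4: 36 + 54 + 22 + 40 + 68 = 220.
Row 5: 64 + 32 + 50 + 28 + 46 = 220.
Column 1: 42 + 20 + 58 + 36 + 64 = 220.
Column 2: 60 + 48 + 26 + 54 + 32 = 220.
Column 3: 38 + 66 + 44 + 22 + 50 = 220.
Column 4: 56 + 34 + 62 + 40 + 28 = 220.
Column 5: 24 + 52 + 30 + 68 + 46 = 220.
Main diagonal: 42 + 48 + 44 + 40 + 46 = 220.
Anti-diagonal: 24 + 34 + 44 + 54 + 64 = 220.
All lines sum to 220.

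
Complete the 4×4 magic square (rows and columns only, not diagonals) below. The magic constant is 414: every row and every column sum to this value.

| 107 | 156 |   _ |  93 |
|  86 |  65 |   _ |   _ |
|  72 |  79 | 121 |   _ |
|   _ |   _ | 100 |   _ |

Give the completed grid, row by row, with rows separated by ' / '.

Row 1 must total 414; the given cells sum to 356, so (1,3) = 58.
The remaining cell in row 3 is (3,4) = 414 − 272 = 142.
Column 1: 107 + 86 + 72 + ? = 414, so (4,1) = 149.
Column 2 must total 414; the given cells sum to 300, so (4,2) = 114.
Column 3: 58 + 121 + 100 + ? = 414, so (2,3) = 135.
Row 2: 86 + 65 + 135 + ? = 414, so (2,4) = 128.
Row 4: 149 + 114 + 100 + ? = 414, so (4,4) = 51.

107 156 58 93 / 86 65 135 128 / 72 79 121 142 / 149 114 100 51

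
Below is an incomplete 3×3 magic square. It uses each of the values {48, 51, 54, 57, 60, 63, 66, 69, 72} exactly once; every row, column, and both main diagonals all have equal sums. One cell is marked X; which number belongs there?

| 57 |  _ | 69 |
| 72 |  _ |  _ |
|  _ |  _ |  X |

63

The 9 entries sum to 540, so each line sums to 540/3 = 180.
The remaining cell in row 1 is (1,2) = 180 − 126 = 54.
Column 1 needs 180; the known cells sum to 129, so (3,1) = 51.
Using anti-diagonal: 69 + 51 + ? → (2,2) = 180 − 120 = 60.
Using row 2: 72 + 60 + ? → (2,3) = 180 − 132 = 48.
Column 2 needs 180; the known cells sum to 114, so (3,2) = 66.
Column 3 must total 180; the given cells sum to 117, so (3,3) = 63.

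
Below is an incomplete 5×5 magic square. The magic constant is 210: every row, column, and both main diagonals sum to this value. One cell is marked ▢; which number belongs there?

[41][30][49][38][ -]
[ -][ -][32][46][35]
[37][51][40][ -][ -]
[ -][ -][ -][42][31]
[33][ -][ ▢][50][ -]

Row 1: 41 + 30 + 49 + 38 + ? = 210, so (1,5) = 52.
From column 4, 210 − (38 + 46 + 42 + 50) gives (3,4) = 34.
Using anti-diagonal: 52 + 46 + 40 + 33 + ? → (4,2) = 210 − 171 = 39.
The remaining cell in row 3 is (3,5) = 210 − 162 = 48.
From column 5, 210 − (52 + 35 + 48 + 31) gives (5,5) = 44.
Using main diagonal: 41 + 40 + 42 + 44 + ? → (2,2) = 210 − 167 = 43.
The remaining cell in row 2 is (2,1) = 210 − 156 = 54.
Column 1: 41 + 54 + 37 + 33 + ? = 210, so (4,1) = 45.
Column 2 must total 210; the given cells sum to 163, so (5,2) = 47.
From row 4, 210 − (45 + 39 + 42 + 31) gives (4,3) = 53.
The remaining cell in row 5 is (5,3) = 210 − 174 = 36.

36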